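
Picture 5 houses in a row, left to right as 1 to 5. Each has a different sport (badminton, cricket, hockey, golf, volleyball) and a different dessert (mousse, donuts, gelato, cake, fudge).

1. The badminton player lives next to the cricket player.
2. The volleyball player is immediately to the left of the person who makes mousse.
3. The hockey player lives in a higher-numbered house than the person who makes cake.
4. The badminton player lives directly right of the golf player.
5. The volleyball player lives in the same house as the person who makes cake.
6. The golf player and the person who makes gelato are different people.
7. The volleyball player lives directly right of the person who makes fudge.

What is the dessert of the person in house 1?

The hockey player is narrowed to house 3 or 4 or 5; consider each.
Placing it in house 3 and house 4 leads to a contradiction, so it's in house 5.
The badminton player is narrowed to house 2 or 3 or 4; consider each.
Placing it in house 3 and house 4 leads to a contradiction, so it's in house 2.
Clue 4: the golf player is in house 1.
So house 4 gets volleyball for sport.
By clue 2, the person who makes mousse is in house 5.
Clue 5: the person who makes cake is in house 4.
The person who makes fudge is in house 3 (clue 7).
So house 3 gets cricket for sport.
House 1 dessert: only donuts fits.
So house 2 gets gelato for dessert.
So: house 1 = golf/donuts, house 2 = badminton/gelato, house 3 = cricket/fudge, house 4 = volleyball/cake, house 5 = hockey/mousse.

donuts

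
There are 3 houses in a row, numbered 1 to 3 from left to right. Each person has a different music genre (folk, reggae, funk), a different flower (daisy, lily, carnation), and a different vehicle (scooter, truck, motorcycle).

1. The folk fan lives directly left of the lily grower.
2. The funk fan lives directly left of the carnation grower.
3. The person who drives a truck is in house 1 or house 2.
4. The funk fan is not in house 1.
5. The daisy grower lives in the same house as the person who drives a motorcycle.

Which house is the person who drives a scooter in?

By clue 4, the funk fan is in house 2.
House 3 music genre: only reggae fits.
House 1 flower: only daisy fits.
Clue 1 places the lily grower in house 2.
Clue 2 places the carnation grower in house 3.
The person who drives a motorcycle is in house 1 (clue 5).
House 1's music genre must be folk (nothing else left).
House 3's vehicle must be scooter (nothing else left).
House 2 vehicle: only truck fits.
So: house 1 = folk/daisy/motorcycle, house 2 = funk/lily/truck, house 3 = reggae/carnation/scooter.

3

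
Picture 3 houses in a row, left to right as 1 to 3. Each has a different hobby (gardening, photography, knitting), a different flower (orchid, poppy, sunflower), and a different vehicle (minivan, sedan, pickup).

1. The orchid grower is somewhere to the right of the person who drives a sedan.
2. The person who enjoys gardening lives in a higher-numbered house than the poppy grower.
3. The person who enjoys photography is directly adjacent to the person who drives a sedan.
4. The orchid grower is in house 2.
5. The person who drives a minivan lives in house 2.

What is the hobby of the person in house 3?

From clue 4, the orchid grower must be in house 2.
By clue 5, the person who drives a minivan is in house 2.
The only flower still possible for house 1 is poppy.
The only flower still possible for house 3 is sunflower.
That leaves sedan as the vehicle for house 1.
House 3 vehicle: only pickup fits.
The person who enjoys photography is in house 2 (clue 3).
House 1's hobby must be knitting (nothing else left).
So house 3 gets gardening for hobby.
So: house 1 = knitting/poppy/sedan, house 2 = photography/orchid/minivan, house 3 = gardening/sunflower/pickup.

gardening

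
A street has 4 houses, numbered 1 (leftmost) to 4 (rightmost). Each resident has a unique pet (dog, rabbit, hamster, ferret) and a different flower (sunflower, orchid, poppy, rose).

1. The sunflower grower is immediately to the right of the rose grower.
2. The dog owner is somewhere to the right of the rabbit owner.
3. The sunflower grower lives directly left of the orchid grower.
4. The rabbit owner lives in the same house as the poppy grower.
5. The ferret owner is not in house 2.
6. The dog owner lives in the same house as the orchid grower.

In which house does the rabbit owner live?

1

So house 4 gets orchid for flower.
Clue 3: the sunflower grower is in house 3.
The dog owner is in house 4 (clue 6).
Clue 1: the rose grower is in house 2.
House 1's flower must be poppy (nothing else left).
From clue 4, the rabbit owner must be in house 1.
The only pet still possible for house 2 is hamster.
House 3 pet: only ferret fits.
So: house 1 = rabbit/poppy, house 2 = hamster/rose, house 3 = ferret/sunflower, house 4 = dog/orchid.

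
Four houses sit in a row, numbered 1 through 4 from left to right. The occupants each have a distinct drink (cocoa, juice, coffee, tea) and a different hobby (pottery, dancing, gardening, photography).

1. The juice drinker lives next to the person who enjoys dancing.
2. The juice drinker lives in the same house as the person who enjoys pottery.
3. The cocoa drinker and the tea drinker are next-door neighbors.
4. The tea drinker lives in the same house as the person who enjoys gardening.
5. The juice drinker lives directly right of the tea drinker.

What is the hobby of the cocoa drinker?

The juice drinker is narrowed to house 2 or 3 or 4; consider each.
Placing it in house 2 and house 4 leads to a contradiction, so it's in house 3.
Clue 2 places the person who enjoys pottery in house 3.
Clue 5: the tea drinker is in house 2.
The cocoa drinker is in house 1 (clue 3).
From clue 4, the person who enjoys gardening must be in house 2.
House 4 drink: only coffee fits.
That leaves photography as the hobby for house 1.
The only hobby still possible for house 4 is dancing.
So: house 1 = cocoa/photography, house 2 = tea/gardening, house 3 = juice/pottery, house 4 = coffee/dancing.

photography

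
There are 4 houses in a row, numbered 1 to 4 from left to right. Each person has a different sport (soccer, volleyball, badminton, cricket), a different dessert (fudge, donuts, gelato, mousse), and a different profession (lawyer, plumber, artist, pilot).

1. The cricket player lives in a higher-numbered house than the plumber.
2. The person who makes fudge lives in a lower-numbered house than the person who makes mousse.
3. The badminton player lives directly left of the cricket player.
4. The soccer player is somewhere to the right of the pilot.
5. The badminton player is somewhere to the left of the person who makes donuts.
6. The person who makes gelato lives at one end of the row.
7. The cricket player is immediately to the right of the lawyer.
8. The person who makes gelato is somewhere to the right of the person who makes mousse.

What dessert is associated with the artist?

The person who makes gelato is in house 4 (clue 8).
That leaves fudge as the dessert for house 1.
House 4 profession: only artist fits.
So house 3 gets pilot for profession.
The soccer player is in house 4 (clue 4).
The badminton player is narrowed to house 1 or 2; consider each.
Placing it in house 1 leads to a contradiction, so it's in house 2.
By clue 3, the cricket player is in house 3.
Clue 5: the person who makes donuts is in house 3.
The lawyer is in house 2 (clue 7).
So house 1 gets volleyball for sport.
House 2's dessert must be mousse (nothing else left).
So house 1 gets plumber for profession.
So: house 1 = volleyball/fudge/plumber, house 2 = badminton/mousse/lawyer, house 3 = cricket/donuts/pilot, house 4 = soccer/gelato/artist.

gelato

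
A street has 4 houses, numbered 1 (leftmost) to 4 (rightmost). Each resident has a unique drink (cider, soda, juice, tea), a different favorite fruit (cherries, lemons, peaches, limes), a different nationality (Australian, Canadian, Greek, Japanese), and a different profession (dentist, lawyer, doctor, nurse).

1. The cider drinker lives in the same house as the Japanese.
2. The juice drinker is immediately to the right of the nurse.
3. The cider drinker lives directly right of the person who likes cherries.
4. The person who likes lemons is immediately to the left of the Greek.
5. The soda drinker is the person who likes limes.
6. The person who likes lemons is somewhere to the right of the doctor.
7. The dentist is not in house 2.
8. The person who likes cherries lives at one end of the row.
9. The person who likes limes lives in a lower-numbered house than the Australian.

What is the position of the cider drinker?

Clue 8 places the person who likes cherries in house 1.
House 4 favorite fruit: only peaches fits.
Clue 3 places the cider drinker in house 2.
So house 1 gets tea for drink.
So house 3 gets soda for drink.
House 4 drink: only juice fits.
House 1 nationality: only Canadian fits.
That leaves Japanese as the nationality for house 2.
From clue 2, the nurse must be in house 3.
Clue 5 places the person who likes limes in house 3.
The Australian is in house 4 (clue 9).
House 2's favorite fruit must be lemons (nothing else left).
The only nationality still possible for house 3 is Greek.
The doctor is in house 1 (clue 6).
The only profession still possible for house 2 is lawyer.
So house 4 gets dentist for profession.
So: house 1 = tea/cherries/Canadian/doctor, house 2 = cider/lemons/Japanese/lawyer, house 3 = soda/limes/Greek/nurse, house 4 = juice/peaches/Australian/dentist.

2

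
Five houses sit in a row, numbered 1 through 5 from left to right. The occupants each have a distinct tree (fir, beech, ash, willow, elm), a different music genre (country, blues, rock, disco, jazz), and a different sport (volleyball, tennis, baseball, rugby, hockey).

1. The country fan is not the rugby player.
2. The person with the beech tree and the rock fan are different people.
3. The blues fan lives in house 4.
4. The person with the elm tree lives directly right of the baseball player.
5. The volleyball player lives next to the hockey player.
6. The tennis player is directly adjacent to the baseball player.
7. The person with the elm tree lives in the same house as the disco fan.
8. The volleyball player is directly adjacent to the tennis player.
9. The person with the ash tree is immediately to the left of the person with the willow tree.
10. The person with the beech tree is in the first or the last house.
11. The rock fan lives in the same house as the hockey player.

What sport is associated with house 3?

tennis

The blues fan is in house 4 (clue 3).
The person with the beech tree is narrowed to house 1 or 5; consider each.
Placing it in house 5 leads to a contradiction, so it's in house 1.
The person with the ash tree is narrowed to house 2 or 3 or 4; consider each.
Placing it in house 2 and house 3 leads to a contradiction, so it's in house 4.
Clue 9 places the person with the willow tree in house 5.
The person with the elm tree is narrowed to house 2 or 3; consider each.
Placing it in house 2 leads to a contradiction, so it's in house 3.
The baseball player is in house 2 (clue 4).
Clue 7: the disco fan is in house 3.
The only tree still possible for house 2 is fir.
By clue 8, the tennis player is in house 3.
The rock fan is in house 5 (clue 11).
The hockey player is in house 5 (clue 11).
That leaves rugby as the sport for house 1.
So house 4 gets volleyball for sport.
Clue 1 places the country fan in house 2.
So house 1 gets jazz for music genre.
So: house 1 = beech/jazz/rugby, house 2 = fir/country/baseball, house 3 = elm/disco/tennis, house 4 = ash/blues/volleyball, house 5 = willow/rock/hockey.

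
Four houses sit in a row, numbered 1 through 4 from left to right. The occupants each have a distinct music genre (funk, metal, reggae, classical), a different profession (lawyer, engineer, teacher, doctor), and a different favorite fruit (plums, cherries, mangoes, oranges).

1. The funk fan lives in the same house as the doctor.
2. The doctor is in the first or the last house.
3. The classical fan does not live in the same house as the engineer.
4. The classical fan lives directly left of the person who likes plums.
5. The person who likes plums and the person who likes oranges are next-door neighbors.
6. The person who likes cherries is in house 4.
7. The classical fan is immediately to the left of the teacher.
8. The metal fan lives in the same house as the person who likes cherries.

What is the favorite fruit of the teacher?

plums

Clue 6 places the person who likes cherries in house 4.
By clue 8, the metal fan is in house 4.
The funk fan is in house 1 (clue 1).
From clue 1, the doctor must be in house 1.
House 2's music genre must be classical (nothing else left).
So house 3 gets reggae for music genre.
By clue 4, the person who likes plums is in house 3.
Clue 5 places the person who likes oranges in house 2.
By clue 7, the teacher is in house 3.
The only profession still possible for house 2 is lawyer.
So house 4 gets engineer for profession.
So house 1 gets mangoes for favorite fruit.
So: house 1 = funk/doctor/mangoes, house 2 = classical/lawyer/oranges, house 3 = reggae/teacher/plums, house 4 = metal/engineer/cherries.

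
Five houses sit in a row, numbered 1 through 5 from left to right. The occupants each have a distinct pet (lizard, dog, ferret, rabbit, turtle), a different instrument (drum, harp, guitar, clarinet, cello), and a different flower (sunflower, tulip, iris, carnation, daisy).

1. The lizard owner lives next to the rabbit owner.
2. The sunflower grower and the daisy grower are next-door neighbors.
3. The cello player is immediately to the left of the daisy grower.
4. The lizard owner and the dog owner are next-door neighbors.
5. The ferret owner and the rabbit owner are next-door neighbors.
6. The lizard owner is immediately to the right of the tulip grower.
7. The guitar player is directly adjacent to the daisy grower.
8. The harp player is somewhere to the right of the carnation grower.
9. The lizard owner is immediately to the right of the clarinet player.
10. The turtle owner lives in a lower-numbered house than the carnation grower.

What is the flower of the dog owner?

The turtle owner is narrowed to house 1 or 2 or 3; consider each.
Placing it in house 2 and house 3 leads to a contradiction, so it's in house 1.
The harp player is narrowed to house 3 or 4 or 5; consider each.
Placing it in house 3 and house 5 leads to a contradiction, so it's in house 4.
The carnation grower is narrowed to house 2 or 3; consider each.
Placing it in house 2 leads to a contradiction, so it's in house 3.
House 5 pet: only ferret fits.
Clue 5 places the rabbit owner in house 4.
The lizard owner is in house 3 (clue 1).
Clue 4: the dog owner is in house 2.
By clue 6, the tulip grower is in house 2.
The clarinet player is in house 2 (clue 9).
So house 4 gets daisy for flower.
Clue 2 places the sunflower grower in house 5.
By clue 3, the cello player is in house 3.
House 1 instrument: only drum fits.
House 5 instrument: only guitar fits.
So house 1 gets iris for flower.
So: house 1 = turtle/drum/iris, house 2 = dog/clarinet/tulip, house 3 = lizard/cello/carnation, house 4 = rabbit/harp/daisy, house 5 = ferret/guitar/sunflower.

tulip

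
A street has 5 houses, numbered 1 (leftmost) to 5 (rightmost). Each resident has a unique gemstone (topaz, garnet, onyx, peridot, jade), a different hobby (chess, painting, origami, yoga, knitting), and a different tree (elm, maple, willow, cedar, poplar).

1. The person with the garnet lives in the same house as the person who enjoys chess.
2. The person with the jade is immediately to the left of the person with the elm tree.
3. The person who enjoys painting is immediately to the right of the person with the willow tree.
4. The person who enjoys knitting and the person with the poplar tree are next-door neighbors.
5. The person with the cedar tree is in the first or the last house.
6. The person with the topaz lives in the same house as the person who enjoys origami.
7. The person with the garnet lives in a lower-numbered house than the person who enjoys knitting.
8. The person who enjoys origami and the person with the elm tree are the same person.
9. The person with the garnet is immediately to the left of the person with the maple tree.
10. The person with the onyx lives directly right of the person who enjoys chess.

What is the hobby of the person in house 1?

chess

The person with the cedar tree is narrowed to house 1 or 5; consider each.
Placing it in house 5 leads to a contradiction, so it's in house 1.
The person who enjoys painting is narrowed to house 3 or 4 or 5; consider each.
Placing it in house 3 and house 5 leads to a contradiction, so it's in house 4.
Clue 3: the person with the willow tree is in house 3.
House 5's tree must be elm (nothing else left).
By clue 2, the person with the jade is in house 4.
From clue 8, the person who enjoys origami must be in house 5.
So house 2 gets yoga for hobby.
That leaves knitting as the hobby for house 3.
Clue 1 places the person with the garnet in house 1.
By clue 6, the person with the topaz is in house 5.
Clue 9: the person with the maple tree is in house 2.
House 2 gemstone: only onyx fits.
House 3 gemstone: only peridot fits.
The only hobby still possible for house 1 is chess.
The only tree still possible for house 4 is poplar.
So: house 1 = garnet/chess/cedar, house 2 = onyx/yoga/maple, house 3 = peridot/knitting/willow, house 4 = jade/painting/poplar, house 5 = topaz/origami/elm.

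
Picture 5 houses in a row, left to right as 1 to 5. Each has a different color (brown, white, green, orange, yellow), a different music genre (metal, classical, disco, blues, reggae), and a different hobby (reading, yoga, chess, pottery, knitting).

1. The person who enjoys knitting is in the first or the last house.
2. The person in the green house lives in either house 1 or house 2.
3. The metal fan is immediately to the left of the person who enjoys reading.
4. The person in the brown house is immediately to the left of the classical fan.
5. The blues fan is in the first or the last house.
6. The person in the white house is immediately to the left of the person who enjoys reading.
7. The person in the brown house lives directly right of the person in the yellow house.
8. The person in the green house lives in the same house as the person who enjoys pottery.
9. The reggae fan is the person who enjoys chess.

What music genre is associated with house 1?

blues

House 5 color: only orange fits.
The person in the green house is narrowed to house 1 or 2; consider each.
Placing it in house 2 leads to a contradiction, so it's in house 1.
From clue 8, the person who enjoys pottery must be in house 1.
House 5's hobby must be knitting (nothing else left).
House 4's color must be brown (nothing else left).
By clue 4, the classical fan is in house 5.
Clue 7: the person in the yellow house is in house 3.
So house 2 gets white for color.
House 1's music genre must be blues (nothing else left).
The person who enjoys reading is in house 3 (clue 6).
Clue 3 places the metal fan in house 2.
The only music genre still possible for house 3 is disco.
House 4 music genre: only reggae fits.
Clue 9: the person who enjoys chess is in house 4.
The only hobby still possible for house 2 is yoga.
So: house 1 = green/blues/pottery, house 2 = white/metal/yoga, house 3 = yellow/disco/reading, house 4 = brown/reggae/chess, house 5 = orange/classical/knitting.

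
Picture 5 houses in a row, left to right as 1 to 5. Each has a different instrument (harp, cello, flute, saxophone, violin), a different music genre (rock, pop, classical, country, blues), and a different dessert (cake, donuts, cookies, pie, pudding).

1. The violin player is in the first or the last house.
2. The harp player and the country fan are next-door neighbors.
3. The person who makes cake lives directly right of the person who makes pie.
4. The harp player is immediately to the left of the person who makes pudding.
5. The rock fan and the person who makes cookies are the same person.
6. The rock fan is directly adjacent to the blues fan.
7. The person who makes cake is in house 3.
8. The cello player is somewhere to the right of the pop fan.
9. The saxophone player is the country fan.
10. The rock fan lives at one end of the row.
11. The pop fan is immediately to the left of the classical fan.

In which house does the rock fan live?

1

By clue 7, the person who makes cake is in house 3.
Clue 3: the person who makes pie is in house 2.
The harp player is narrowed to house 3 or 4; consider each.
Placing it in house 3 leads to a contradiction, so it's in house 4.
From clue 4, the person who makes pudding must be in house 5.
House 4's dessert must be donuts (nothing else left).
By clue 5, the rock fan is in house 1.
By clue 6, the blues fan is in house 2.
So house 1 gets cookies for dessert.
By clue 8, the cello player is in house 5.
The only instrument still possible for house 1 is violin.
That leaves flute as the instrument for house 2.
So house 3 gets saxophone for instrument.
The country fan is in house 3 (clue 9).
The only music genre still possible for house 5 is classical.
The only music genre still possible for house 4 is pop.
So: house 1 = violin/rock/cookies, house 2 = flute/blues/pie, house 3 = saxophone/country/cake, house 4 = harp/pop/donuts, house 5 = cello/classical/pudding.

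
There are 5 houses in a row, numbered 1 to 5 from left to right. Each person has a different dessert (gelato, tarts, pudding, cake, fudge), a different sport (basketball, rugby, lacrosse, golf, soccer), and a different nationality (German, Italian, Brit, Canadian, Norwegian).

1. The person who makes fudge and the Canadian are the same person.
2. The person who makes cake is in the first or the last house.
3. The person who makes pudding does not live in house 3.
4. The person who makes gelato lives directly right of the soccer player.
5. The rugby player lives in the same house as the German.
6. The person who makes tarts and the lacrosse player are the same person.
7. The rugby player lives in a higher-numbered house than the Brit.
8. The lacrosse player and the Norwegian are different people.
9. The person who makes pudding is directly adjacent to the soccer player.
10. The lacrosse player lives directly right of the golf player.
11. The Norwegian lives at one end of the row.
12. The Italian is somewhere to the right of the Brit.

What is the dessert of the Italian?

tarts

The person who makes cake is narrowed to house 1 or 5; consider each.
Placing it in house 1 leads to a contradiction, so it's in house 5.
The Norwegian is narrowed to house 1 or 5; consider each.
Placing it in house 5 leads to a contradiction, so it's in house 1.
So house 1 gets pudding for dessert.
Clue 9 places the soccer player in house 2.
By clue 4, the person who makes gelato is in house 3.
Clue 10: the lacrosse player is in house 4.
The golf player is in house 3 (clue 10).
That leaves fudge as the dessert for house 2.
House 4 dessert: only tarts fits.
The only sport still possible for house 1 is basketball.
The only sport still possible for house 5 is rugby.
From clue 1, the Canadian must be in house 2.
The German is in house 5 (clue 5).
The Italian is in house 4 (clue 12).
Clue 12: the Brit is in house 3.
So: house 1 = pudding/basketball/Norwegian, house 2 = fudge/soccer/Canadian, house 3 = gelato/golf/Brit, house 4 = tarts/lacrosse/Italian, house 5 = cake/rugby/German.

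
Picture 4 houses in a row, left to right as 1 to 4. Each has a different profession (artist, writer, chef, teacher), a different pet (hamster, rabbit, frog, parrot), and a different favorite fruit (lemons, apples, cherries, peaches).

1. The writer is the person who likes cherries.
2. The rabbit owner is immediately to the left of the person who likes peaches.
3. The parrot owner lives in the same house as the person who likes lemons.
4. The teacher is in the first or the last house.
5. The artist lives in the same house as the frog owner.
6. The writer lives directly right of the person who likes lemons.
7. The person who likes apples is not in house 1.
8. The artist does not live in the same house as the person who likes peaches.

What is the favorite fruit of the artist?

The only favorite fruit still possible for house 1 is lemons.
By clue 3, the parrot owner is in house 1.
By clue 6, the writer is in house 2.
Clue 1 places the person who likes cherries in house 2.
The artist is narrowed to house 3 or 4; consider each.
Placing it in house 3 leads to a contradiction, so it's in house 4.
From clue 5, the frog owner must be in house 4.
By clue 8, the person who likes peaches is in house 3.
House 1 profession: only teacher fits.
House 3 profession: only chef fits.
The only favorite fruit still possible for house 4 is apples.
Clue 2 places the rabbit owner in house 2.
House 3 pet: only hamster fits.
So: house 1 = teacher/parrot/lemons, house 2 = writer/rabbit/cherries, house 3 = chef/hamster/peaches, house 4 = artist/frog/apples.

apples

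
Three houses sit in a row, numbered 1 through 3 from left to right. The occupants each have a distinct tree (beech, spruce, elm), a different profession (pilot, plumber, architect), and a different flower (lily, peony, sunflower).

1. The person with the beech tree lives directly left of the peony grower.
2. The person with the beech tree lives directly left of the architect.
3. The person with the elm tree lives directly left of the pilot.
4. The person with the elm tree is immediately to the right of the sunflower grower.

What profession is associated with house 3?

The person with the elm tree is in house 2 (clue 4).
By clue 4, the sunflower grower is in house 1.
So house 3 gets spruce for tree.
House 1 profession: only plumber fits.
By clue 1, the peony grower is in house 2.
By clue 2, the architect is in house 2.
By clue 3, the pilot is in house 3.
House 1's tree must be beech (nothing else left).
House 3 flower: only lily fits.
So: house 1 = beech/plumber/sunflower, house 2 = elm/architect/peony, house 3 = spruce/pilot/lily.

pilot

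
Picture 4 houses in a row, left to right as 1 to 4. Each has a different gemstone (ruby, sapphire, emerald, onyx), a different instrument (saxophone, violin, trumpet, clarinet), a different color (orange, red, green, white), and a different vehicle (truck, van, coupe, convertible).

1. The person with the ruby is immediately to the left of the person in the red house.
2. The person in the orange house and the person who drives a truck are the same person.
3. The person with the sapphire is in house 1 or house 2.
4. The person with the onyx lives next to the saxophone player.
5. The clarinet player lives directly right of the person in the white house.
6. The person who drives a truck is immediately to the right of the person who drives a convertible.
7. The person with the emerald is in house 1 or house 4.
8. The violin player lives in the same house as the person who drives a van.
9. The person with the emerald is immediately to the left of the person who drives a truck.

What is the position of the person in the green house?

3

Clue 9 places the person with the emerald in house 1.
Clue 9 places the person who drives a truck in house 2.
House 4 gemstone: only onyx fits.
By clue 2, the person in the orange house is in house 2.
The saxophone player is in house 3 (clue 4).
From clue 6, the person who drives a convertible must be in house 1.
That leaves sapphire as the gemstone for house 2.
That leaves ruby as the gemstone for house 3.
Clue 1 places the person in the red house in house 4.
Clue 8: the violin player is in house 4.
The person who drives a van is in house 4 (clue 8).
House 1's instrument must be trumpet (nothing else left).
So house 2 gets clarinet for instrument.
The only vehicle still possible for house 3 is coupe.
Clue 5 places the person in the white house in house 1.
So house 3 gets green for color.
So: house 1 = emerald/trumpet/white/convertible, house 2 = sapphire/clarinet/orange/truck, house 3 = ruby/saxophone/green/coupe, house 4 = onyx/violin/red/van.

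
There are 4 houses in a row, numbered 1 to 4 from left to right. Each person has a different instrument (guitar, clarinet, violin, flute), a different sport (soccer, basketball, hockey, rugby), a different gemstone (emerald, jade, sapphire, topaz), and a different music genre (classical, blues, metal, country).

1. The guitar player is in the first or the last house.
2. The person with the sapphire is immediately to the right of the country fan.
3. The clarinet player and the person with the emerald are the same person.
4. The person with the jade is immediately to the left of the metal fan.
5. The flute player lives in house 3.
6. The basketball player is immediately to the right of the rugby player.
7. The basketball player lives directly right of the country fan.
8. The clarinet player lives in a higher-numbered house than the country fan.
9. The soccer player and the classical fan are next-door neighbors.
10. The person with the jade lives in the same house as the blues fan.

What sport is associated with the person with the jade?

Clue 5 places the flute player in house 3.
The clarinet player is narrowed to house 2 or 4; consider each.
Placing it in house 2 leads to a contradiction, so it's in house 4.
Clue 3 places the person with the emerald in house 4.
The only instrument still possible for house 2 is violin.
So house 1 gets guitar for instrument.
The basketball player is narrowed to house 2 or 3; consider each.
Placing it in house 3 leads to a contradiction, so it's in house 2.
The rugby player is in house 1 (clue 6).
By clue 7, the country fan is in house 1.
Clue 2: the person with the sapphire is in house 2.
That leaves topaz as the gemstone for house 1.
House 3's gemstone must be jade (nothing else left).
From clue 4, the metal fan must be in house 4.
Clue 10 places the blues fan in house 3.
House 2's music genre must be classical (nothing else left).
Clue 9: the soccer player is in house 3.
House 4 sport: only hockey fits.
So: house 1 = guitar/rugby/topaz/country, house 2 = violin/basketball/sapphire/classical, house 3 = flute/soccer/jade/blues, house 4 = clarinet/hockey/emerald/metal.

soccer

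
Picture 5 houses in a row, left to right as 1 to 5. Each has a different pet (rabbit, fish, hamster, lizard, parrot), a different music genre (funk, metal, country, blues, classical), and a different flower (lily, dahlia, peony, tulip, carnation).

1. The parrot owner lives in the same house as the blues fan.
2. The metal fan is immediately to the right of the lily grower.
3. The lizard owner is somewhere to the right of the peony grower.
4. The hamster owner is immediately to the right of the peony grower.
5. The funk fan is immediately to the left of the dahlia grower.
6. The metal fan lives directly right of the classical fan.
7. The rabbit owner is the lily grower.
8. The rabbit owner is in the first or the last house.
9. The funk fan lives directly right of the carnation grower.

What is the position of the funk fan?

Clue 8: the rabbit owner is in house 1.
The lily grower is in house 1 (clue 7).
Clue 2 places the metal fan in house 2.
By clue 6, the classical fan is in house 1.
So house 2 gets fish for pet.
The funk fan is narrowed to house 3 or 4; consider each.
Placing it in house 3 leads to a contradiction, so it's in house 4.
From clue 5, the dahlia grower must be in house 5.
By clue 9, the carnation grower is in house 3.
The only pet still possible for house 4 is lizard.
Clue 3 places the peony grower in house 2.
Clue 4: the hamster owner is in house 3.
House 5's pet must be parrot (nothing else left).
The only flower still possible for house 4 is tulip.
Clue 1: the blues fan is in house 5.
The only music genre still possible for house 3 is country.
So: house 1 = rabbit/classical/lily, house 2 = fish/metal/peony, house 3 = hamster/country/carnation, house 4 = lizard/funk/tulip, house 5 = parrot/blues/dahlia.

4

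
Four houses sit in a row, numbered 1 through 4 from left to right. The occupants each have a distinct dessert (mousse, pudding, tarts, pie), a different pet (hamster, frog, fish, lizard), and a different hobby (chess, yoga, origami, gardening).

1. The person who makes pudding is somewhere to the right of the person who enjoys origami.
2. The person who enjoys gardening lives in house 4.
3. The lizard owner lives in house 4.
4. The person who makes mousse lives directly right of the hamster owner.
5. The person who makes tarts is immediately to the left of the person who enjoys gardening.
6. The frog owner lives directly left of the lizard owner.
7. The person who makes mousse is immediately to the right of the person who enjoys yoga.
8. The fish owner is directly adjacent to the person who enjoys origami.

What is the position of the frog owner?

3

Clue 2 places the person who enjoys gardening in house 4.
By clue 3, the lizard owner is in house 4.
The person who makes tarts is in house 3 (clue 5).
From clue 6, the frog owner must be in house 3.
House 1's dessert must be pie (nothing else left).
Clue 4 places the person who makes mousse in house 2.
The hamster owner is in house 1 (clue 4).
The person who enjoys yoga is in house 1 (clue 7).
That leaves pudding as the dessert for house 4.
The only pet still possible for house 2 is fish.
From clue 8, the person who enjoys origami must be in house 3.
That leaves chess as the hobby for house 2.
So: house 1 = pie/hamster/yoga, house 2 = mousse/fish/chess, house 3 = tarts/frog/origami, house 4 = pudding/lizard/gardening.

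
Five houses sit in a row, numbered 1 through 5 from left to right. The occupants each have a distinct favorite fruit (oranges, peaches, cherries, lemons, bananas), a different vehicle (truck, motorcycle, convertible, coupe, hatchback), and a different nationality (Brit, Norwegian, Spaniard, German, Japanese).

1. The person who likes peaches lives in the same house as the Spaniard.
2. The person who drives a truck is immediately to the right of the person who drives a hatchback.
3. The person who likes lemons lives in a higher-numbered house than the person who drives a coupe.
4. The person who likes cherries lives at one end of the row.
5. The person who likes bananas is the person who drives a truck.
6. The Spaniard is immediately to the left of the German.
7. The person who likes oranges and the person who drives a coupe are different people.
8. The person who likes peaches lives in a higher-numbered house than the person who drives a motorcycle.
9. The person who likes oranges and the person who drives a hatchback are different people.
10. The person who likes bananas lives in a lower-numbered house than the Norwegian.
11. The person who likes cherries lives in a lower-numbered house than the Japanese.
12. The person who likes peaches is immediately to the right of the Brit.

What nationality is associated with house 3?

German

Clue 11 places the person who likes cherries in house 1.
House 5 vehicle: only convertible fits.
House 1 nationality: only Brit fits.
By clue 12, the person who likes peaches is in house 2.
By clue 1, the Spaniard is in house 2.
From clue 6, the German must be in house 3.
The person who drives a motorcycle is in house 1 (clue 8).
The person who likes bananas is narrowed to house 3 or 4; consider each.
Placing it in house 3 leads to a contradiction, so it's in house 4.
From clue 5, the person who drives a truck must be in house 4.
Clue 10: the Norwegian is in house 5.
So house 4 gets Japanese for nationality.
The person who drives a hatchback is in house 3 (clue 2).
Clue 9 places the person who likes oranges in house 5.
The only favorite fruit still possible for house 3 is lemons.
House 2 vehicle: only coupe fits.
So: house 1 = cherries/motorcycle/Brit, house 2 = peaches/coupe/Spaniard, house 3 = lemons/hatchback/German, house 4 = bananas/truck/Japanese, house 5 = oranges/convertible/Norwegian.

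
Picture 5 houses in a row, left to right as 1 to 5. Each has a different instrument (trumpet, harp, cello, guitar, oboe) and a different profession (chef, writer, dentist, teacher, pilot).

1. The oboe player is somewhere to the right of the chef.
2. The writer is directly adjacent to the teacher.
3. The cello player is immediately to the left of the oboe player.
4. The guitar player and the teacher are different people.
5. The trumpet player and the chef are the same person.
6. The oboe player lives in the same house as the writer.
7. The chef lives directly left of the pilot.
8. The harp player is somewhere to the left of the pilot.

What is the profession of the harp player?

dentist

The cello player is narrowed to house 1 or 2 or 3 or 4; consider each.
Placing it in house 1 and house 2 and house 3 leads to a contradiction, so it's in house 4.
The oboe player is in house 5 (clue 3).
From clue 6, the writer must be in house 5.
Clue 2 places the teacher in house 4.
So house 3 gets guitar for instrument.
The harp player is narrowed to house 1 or 2; consider each.
Placing it in house 2 leads to a contradiction, so it's in house 1.
The only instrument still possible for house 2 is trumpet.
Clue 5 places the chef in house 2.
Clue 7 places the pilot in house 3.
House 1 profession: only dentist fits.
So: house 1 = harp/dentist, house 2 = trumpet/chef, house 3 = guitar/pilot, house 4 = cello/teacher, house 5 = oboe/writer.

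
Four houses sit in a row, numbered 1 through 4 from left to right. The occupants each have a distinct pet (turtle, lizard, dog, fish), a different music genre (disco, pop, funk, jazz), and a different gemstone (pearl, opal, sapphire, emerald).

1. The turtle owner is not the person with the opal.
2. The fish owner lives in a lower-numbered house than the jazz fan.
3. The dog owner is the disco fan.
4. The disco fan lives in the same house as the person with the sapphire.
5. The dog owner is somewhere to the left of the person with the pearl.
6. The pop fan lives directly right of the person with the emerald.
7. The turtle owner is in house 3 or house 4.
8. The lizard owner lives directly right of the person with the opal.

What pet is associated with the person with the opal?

fish

House 4 gemstone: only pearl fits.
The turtle owner is narrowed to house 3 or 4; consider each.
Placing it in house 3 leads to a contradiction, so it's in house 4.
The lizard owner is narrowed to house 2 or 3; consider each.
Placing it in house 2 leads to a contradiction, so it's in house 3.
From clue 8, the person with the opal must be in house 2.
Clue 4: the disco fan is in house 1.
From clue 4, the person with the sapphire must be in house 1.
So house 3 gets emerald for gemstone.
Clue 3 places the dog owner in house 1.
From clue 6, the pop fan must be in house 4.
That leaves fish as the pet for house 2.
The jazz fan is in house 3 (clue 2).
House 2's music genre must be funk (nothing else left).
So: house 1 = dog/disco/sapphire, house 2 = fish/funk/opal, house 3 = lizard/jazz/emerald, house 4 = turtle/pop/pearl.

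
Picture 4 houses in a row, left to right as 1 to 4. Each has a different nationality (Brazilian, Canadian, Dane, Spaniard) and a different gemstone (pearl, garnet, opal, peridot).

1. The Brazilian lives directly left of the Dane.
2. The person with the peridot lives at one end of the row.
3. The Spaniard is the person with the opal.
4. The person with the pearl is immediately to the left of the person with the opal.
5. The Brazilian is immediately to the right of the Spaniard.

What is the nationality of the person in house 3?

Clue 3 places the Spaniard in house 2.
Clue 3 places the person with the opal in house 2.
Clue 4: the person with the pearl is in house 1.
The Brazilian is in house 3 (clue 5).
The only nationality still possible for house 1 is Canadian.
The only nationality still possible for house 4 is Dane.
The only gemstone still possible for house 3 is garnet.
The only gemstone still possible for house 4 is peridot.
So: house 1 = Canadian/pearl, house 2 = Spaniard/opal, house 3 = Brazilian/garnet, house 4 = Dane/peridot.

Brazilian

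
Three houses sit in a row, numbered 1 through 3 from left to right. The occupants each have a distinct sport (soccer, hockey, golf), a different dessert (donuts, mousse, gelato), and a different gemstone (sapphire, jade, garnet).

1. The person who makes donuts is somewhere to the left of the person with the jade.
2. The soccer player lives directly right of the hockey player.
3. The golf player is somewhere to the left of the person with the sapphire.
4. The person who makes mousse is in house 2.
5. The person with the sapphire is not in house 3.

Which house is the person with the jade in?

Clue 4 places the person who makes mousse in house 2.
The person with the sapphire is in house 2 (clue 5).
The only sport still possible for house 3 is soccer.
That leaves gelato as the dessert for house 3.
That leaves garnet as the gemstone for house 1.
That leaves jade as the gemstone for house 3.
Clue 2 places the hockey player in house 2.
Clue 3: the golf player is in house 1.
The only dessert still possible for house 1 is donuts.
So: house 1 = golf/donuts/garnet, house 2 = hockey/mousse/sapphire, house 3 = soccer/gelato/jade.

3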